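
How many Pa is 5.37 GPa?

5370000000 Pa

giga = 10^9, (no prefix) = 10^0; factor is 10^9.
5.37 × 10^9 = 5370000000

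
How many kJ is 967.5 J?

(no prefix) = 1e0, kilo = 1e3; factor is 1e-3.
967.5 × 1e-3 = 0.9675

0.9675 kJ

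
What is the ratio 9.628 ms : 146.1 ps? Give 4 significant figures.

65900000

(9.628 × 10⁻³) / (146.1 × 10⁻¹²) = 0.0659 × 10⁹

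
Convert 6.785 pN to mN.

0.000000006785 mN

pico = 10⁻¹², milli = 10⁻³; factor is 10⁻⁹.
6.785 × 10⁻⁹ = 0.000000006785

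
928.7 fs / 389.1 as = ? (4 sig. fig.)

2387

(928.7 × 10⁻¹⁵) / (389.1 × 10⁻¹⁸) = 2.3868 × 10³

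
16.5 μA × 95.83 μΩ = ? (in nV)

1.581195 nV

16.5e-6 × 95.83e-6 = 1581.195e-12 V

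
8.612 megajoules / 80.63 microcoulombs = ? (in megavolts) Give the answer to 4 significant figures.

106800 megavolts

(8.612 × 10^6) / (80.63 × 10^-6) = 0.106809 × 10^12 V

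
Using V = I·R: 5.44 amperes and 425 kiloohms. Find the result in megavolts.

2.312 megavolts

5.44 × 425 × 10^3 = 2312 × 10^3 V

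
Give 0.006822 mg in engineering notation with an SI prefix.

= 6.822 × 10⁻⁶ g; 10⁻⁶ is micro.

6.822 μg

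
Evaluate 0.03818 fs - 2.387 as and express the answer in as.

In as:
  0.03818 fs = 0.03818 × 10^3 as = 38.18
  2.387 as → 2.387
Difference: 38.18 - 2.387 = 35.793

35.793 as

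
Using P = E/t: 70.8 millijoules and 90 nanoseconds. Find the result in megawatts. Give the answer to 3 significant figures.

(70.8e-3) / (90e-9) = 0.78667e6 W

0.787 megawatts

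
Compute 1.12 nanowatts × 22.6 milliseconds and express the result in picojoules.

25.312 picojoules

1.12 × 10⁻⁹ × 22.6 × 10⁻³ = 25.312 × 10⁻¹² J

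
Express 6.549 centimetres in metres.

0.06549 metres

centi = 10^-2, (no prefix) = 10^0; factor is 10^-2.
6.549 × 10^-2 = 0.06549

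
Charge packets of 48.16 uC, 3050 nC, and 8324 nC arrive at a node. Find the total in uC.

59.534 uC

In uC:
  48.16 uC → 48.16
  3050 nC = 3050 × 10⁻³ uC = 3.05
  8324 nC = 8324 × 10⁻³ uC = 8.324
Sum: 48.16 + 3.05 + 8.324 = 59.534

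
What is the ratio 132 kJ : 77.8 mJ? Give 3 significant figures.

(132 × 10^3) / (77.8 × 10^-3) = 1.697 × 10^6

1700000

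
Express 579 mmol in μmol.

milli = 10⁻³, micro = 10⁻⁶; factor is 10³.
579 × 10³ = 579000

579000 μmol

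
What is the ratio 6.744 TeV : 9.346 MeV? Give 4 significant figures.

(6.744 × 10^12) / (9.346 × 10^6) = 0.72159 × 10^6

721600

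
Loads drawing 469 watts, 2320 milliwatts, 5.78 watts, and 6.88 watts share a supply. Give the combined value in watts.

In watts:
  469 watts → 469
  2320 milliwatts = 2320 × 10^-3 watts = 2.32
  5.78 watts → 5.78
  6.88 watts → 6.88
Sum: 469 + 2.32 + 5.78 + 6.88 = 483.98

483.98 watts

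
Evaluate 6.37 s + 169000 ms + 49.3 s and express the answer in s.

In s:
  6.37 s → 6.37
  169000 ms = 169000 × 10^-3 s = 169
  49.3 s → 49.3
Sum: 6.37 + 169 + 49.3 = 224.67

224.67 s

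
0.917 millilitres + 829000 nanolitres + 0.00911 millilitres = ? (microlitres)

1755.11 microlitres

In microlitres:
  0.917 millilitres = 0.917 × 10^3 microlitres = 917
  829000 nanolitres = 829000 × 10^-3 microlitres = 829
  0.00911 millilitres = 0.00911 × 10^3 microlitres = 9.11
Sum: 917 + 829 + 9.11 = 1755.11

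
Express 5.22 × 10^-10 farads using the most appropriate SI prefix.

522 picofarads

= 522 × 10^-12 farads; 10^-12 is pico.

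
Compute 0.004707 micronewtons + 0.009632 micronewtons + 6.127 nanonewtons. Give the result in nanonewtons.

20.466 nanonewtons

In nanonewtons:
  0.004707 micronewtons = 0.004707 × 10^3 nanonewtons = 4.707
  0.009632 micronewtons = 0.009632 × 10^3 nanonewtons = 9.632
  6.127 nanonewtons → 6.127
Sum: 4.707 + 9.632 + 6.127 = 20.466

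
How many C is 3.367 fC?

0.000000000000003367 C

femto = 10⁻¹⁵, (no prefix) = 10⁰; factor is 10⁻¹⁵.
3.367 × 10⁻¹⁵ = 0.000000000000003367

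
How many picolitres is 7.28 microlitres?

micro = 10⁻⁶, pico = 10⁻¹²; factor is 10⁶.
7.28 × 10⁶ = 7280000

7280000 picolitres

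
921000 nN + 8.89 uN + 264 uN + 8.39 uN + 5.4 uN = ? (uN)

1207.68 uN

In uN:
  921000 nN = 921000e-3 uN = 921
  8.89 uN → 8.89
  264 uN → 264
  8.39 uN → 8.39
  5.4 uN → 5.4
Sum: 921 + 8.89 + 264 + 8.39 + 5.4 = 1207.68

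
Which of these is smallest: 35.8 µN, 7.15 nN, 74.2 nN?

35.8 µN = 0.0000358 N
7.15 nN = 0.00000000715 N
74.2 nN = 0.0000000742 N

7.15 nN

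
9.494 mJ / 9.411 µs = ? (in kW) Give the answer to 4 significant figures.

(9.494 × 10^-3) / (9.411 × 10^-6) = 1.00882 × 10^3 W

1.009 kW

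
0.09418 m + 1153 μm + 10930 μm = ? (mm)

In mm:
  0.09418 m = 0.09418e3 mm = 94.18
  1153 μm = 1153e-3 mm = 1.153
  10930 μm = 10930e-3 mm = 10.93
Sum: 94.18 + 1.153 + 10.93 = 106.263

106.263 mm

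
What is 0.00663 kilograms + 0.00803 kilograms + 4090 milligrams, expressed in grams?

In grams:
  0.00663 kilograms = 0.00663 × 10^3 grams = 6.63
  0.00803 kilograms = 0.00803 × 10^3 grams = 8.03
  4090 milligrams = 4090 × 10^-3 grams = 4.09
Sum: 6.63 + 8.03 + 4.09 = 18.75

18.75 grams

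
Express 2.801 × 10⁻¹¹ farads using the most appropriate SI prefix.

= 28.01 × 10⁻¹² farads; 10⁻¹² is pico.

28.01 picofarads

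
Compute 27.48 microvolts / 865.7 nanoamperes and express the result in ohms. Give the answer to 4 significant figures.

(27.48e-6) / (865.7e-9) = 0.0317431e3 Ω

31.74 ohms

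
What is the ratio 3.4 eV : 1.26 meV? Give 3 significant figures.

(3.4) / (1.26e-3) = 2.698e3

2700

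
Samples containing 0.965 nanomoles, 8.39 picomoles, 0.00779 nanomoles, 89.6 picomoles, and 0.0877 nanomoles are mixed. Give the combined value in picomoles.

In picomoles:
  0.965 nanomoles = 0.965 × 10^3 picomoles = 965
  8.39 picomoles → 8.39
  0.00779 nanomoles = 0.00779 × 10^3 picomoles = 7.79
  89.6 picomoles → 89.6
  0.0877 nanomoles = 0.0877 × 10^3 picomoles = 87.7
Sum: 965 + 8.39 + 7.79 + 89.6 + 87.7 = 1158.48

1158.48 picomoles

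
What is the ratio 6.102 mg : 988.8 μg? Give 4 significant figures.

6.171

(6.102 × 10⁻³) / (988.8 × 10⁻⁶) = 0.0061711 × 10³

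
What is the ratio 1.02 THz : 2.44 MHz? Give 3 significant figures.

(1.02e12) / (2.44e6) = 0.418e6

418000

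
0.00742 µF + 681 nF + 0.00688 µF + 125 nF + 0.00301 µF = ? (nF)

823.31 nF

In nF:
  0.00742 µF = 0.00742e3 nF = 7.42
  681 nF → 681
  0.00688 µF = 0.00688e3 nF = 6.88
  125 nF → 125
  0.00301 µF = 0.00301e3 nF = 3.01
Sum: 7.42 + 681 + 6.88 + 125 + 3.01 = 823.31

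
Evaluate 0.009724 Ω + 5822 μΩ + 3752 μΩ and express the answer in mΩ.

19.298 mΩ

In mΩ:
  0.009724 Ω = 0.009724e3 mΩ = 9.724
  5822 μΩ = 5822e-3 mΩ = 5.822
  3752 μΩ = 3752e-3 mΩ = 3.752
Sum: 9.724 + 5.822 + 3.752 = 19.298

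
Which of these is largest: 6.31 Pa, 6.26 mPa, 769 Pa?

6.31 Pa = 6.31 Pa
6.26 mPa = 0.00626 Pa
769 Pa = 769 Pa

769 Pa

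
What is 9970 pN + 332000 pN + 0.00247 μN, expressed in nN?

344.44 nN

In nN:
  9970 pN = 9970e-3 nN = 9.97
  332000 pN = 332000e-3 nN = 332
  0.00247 μN = 0.00247e3 nN = 2.47
Sum: 9.97 + 332 + 2.47 = 344.44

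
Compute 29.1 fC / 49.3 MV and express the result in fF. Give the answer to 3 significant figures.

(29.1e-15) / (49.3e6) = 0.59026e-21 F

0.000000590 fF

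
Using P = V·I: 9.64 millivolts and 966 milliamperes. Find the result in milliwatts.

9.64e-3 × 966e-3 = 9312.24e-6 W

9.31224 milliwatts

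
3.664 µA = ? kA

micro = 10^-6, kilo = 10^3; factor is 10^-9.
3.664 × 10^-9 = 0.000000003664

0.000000003664 kA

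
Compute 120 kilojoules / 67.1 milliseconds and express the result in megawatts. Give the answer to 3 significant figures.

(120 × 10³) / (67.1 × 10⁻³) = 1.7884 × 10⁶ W

1.79 megawatts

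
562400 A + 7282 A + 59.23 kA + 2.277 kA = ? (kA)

In kA:
  562400 A = 562400 × 10^-3 kA = 562.4
  7282 A = 7282 × 10^-3 kA = 7.282
  59.23 kA → 59.23
  2.277 kA → 2.277
Sum: 562.4 + 7.282 + 59.23 + 2.277 = 631.189

631.189 kA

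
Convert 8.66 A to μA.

(no prefix) = 10^0, micro = 10^-6; factor is 10^6.
8.66 × 10^6 = 8660000

8660000 μA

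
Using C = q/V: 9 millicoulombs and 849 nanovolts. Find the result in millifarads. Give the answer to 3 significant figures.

(9e-3) / (849e-9) = 0.010601e6 F

10600000 millifarads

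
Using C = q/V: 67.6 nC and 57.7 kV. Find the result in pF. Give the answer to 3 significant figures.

1.17 pF

(67.6 × 10^-9) / (57.7 × 10^3) = 1.1716 × 10^-12 F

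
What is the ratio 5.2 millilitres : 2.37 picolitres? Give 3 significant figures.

2190000000

(5.2 × 10^-3) / (2.37 × 10^-12) = 2.194 × 10^9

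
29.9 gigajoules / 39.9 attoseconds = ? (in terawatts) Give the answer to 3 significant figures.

(29.9e9) / (39.9e-18) = 0.74937e27 W

749000000000000 terawatts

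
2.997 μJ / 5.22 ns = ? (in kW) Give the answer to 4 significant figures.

0.5741 kW

(2.997 × 10^-6) / (5.22 × 10^-9) = 0.574138 × 10^3 W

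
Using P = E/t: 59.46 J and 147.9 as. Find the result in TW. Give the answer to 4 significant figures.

402000 TW

(59.46) / (147.9e-18) = 0.402028e18 W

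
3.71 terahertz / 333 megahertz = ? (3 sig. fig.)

11100

(3.71 × 10^12) / (333 × 10^6) = 0.01114 × 10^6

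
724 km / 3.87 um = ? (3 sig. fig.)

(724 × 10^3) / (3.87 × 10^-6) = 187.1 × 10^9

187000000000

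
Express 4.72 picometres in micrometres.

0.00000472 micrometres

pico = 10^-12, micro = 10^-6; factor is 10^-6.
4.72 × 10^-6 = 0.00000472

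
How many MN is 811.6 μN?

micro = 10^-6, mega = 10^6; factor is 10^-12.
811.6 × 10^-12 = 0.0000000008116

0.0000000008116 MN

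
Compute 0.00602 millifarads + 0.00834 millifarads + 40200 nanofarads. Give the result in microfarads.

In microfarads:
  0.00602 millifarads = 0.00602e3 microfarads = 6.02
  0.00834 millifarads = 0.00834e3 microfarads = 8.34
  40200 nanofarads = 40200e-3 microfarads = 40.2
Sum: 6.02 + 8.34 + 40.2 = 54.56

54.56 microfarads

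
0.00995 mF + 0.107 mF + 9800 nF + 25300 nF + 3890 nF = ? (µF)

155.94 µF

In µF:
  0.00995 mF = 0.00995 × 10³ µF = 9.95
  0.107 mF = 0.107 × 10³ µF = 107
  9800 nF = 9800 × 10⁻³ µF = 9.8
  25300 nF = 25300 × 10⁻³ µF = 25.3
  3890 nF = 3890 × 10⁻³ µF = 3.89
Sum: 9.95 + 107 + 9.8 + 25.3 + 3.89 = 155.94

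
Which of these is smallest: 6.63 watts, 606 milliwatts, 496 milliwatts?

496 milliwatts

6.63 watts = 6.63 watts
606 milliwatts = 0.606 watts
496 milliwatts = 0.496 watts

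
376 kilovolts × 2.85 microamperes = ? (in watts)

1.0716 watts

376 × 10^3 × 2.85 × 10^-6 = 1071.6 × 10^-3 W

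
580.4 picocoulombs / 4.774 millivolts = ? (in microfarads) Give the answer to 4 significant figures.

(580.4 × 10^-12) / (4.774 × 10^-3) = 121.575 × 10^-9 F

0.1216 microfarads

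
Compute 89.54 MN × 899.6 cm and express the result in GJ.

0.80550184 GJ

89.54e6 × 899.6e-2 = 80550.184e4 J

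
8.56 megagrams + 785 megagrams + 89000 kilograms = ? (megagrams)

In megagrams:
  8.56 megagrams → 8.56
  785 megagrams → 785
  89000 kilograms = 89000 × 10^-3 megagrams = 89
Sum: 8.56 + 785 + 89 = 882.56

882.56 megagrams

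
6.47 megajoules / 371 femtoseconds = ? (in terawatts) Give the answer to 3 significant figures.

17400000 terawatts

(6.47 × 10^6) / (371 × 10^-15) = 0.017439 × 10^21 W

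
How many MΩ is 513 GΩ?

513000 MΩ

giga = 1e9, mega = 1e6; factor is 1e3.
513 × 1e3 = 513000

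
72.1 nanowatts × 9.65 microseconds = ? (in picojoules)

0.695765 picojoules

72.1e-9 × 9.65e-6 = 695.765e-15 J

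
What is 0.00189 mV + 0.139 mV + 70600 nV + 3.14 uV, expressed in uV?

In uV:
  0.00189 mV = 0.00189e3 uV = 1.89
  0.139 mV = 0.139e3 uV = 139
  70600 nV = 70600e-3 uV = 70.6
  3.14 uV → 3.14
Sum: 1.89 + 139 + 70.6 + 3.14 = 214.63

214.63 uV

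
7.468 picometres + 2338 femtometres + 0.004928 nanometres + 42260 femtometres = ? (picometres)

In picometres:
  7.468 picometres → 7.468
  2338 femtometres = 2338e-3 picometres = 2.338
  0.004928 nanometres = 0.004928e3 picometres = 4.928
  42260 femtometres = 42260e-3 picometres = 42.26
Sum: 7.468 + 2.338 + 4.928 + 42.26 = 56.994

56.994 picometres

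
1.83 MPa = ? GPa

mega = 1e6, giga = 1e9; factor is 1e-3.
1.83 × 1e-3 = 0.00183

0.00183 GPa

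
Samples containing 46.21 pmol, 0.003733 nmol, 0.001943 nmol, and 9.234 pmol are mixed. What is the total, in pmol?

61.12 pmol

In pmol:
  46.21 pmol → 46.21
  0.003733 nmol = 0.003733 × 10³ pmol = 3.733
  0.001943 nmol = 0.001943 × 10³ pmol = 1.943
  9.234 pmol → 9.234
Sum: 46.21 + 3.733 + 1.943 + 9.234 = 61.12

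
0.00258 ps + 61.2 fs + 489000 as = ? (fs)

552.78 fs

In fs:
  0.00258 ps = 0.00258e3 fs = 2.58
  61.2 fs → 61.2
  489000 as = 489000e-3 fs = 489
Sum: 2.58 + 61.2 + 489 = 552.78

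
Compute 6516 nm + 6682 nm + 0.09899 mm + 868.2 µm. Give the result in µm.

980.388 µm

In µm:
  6516 nm = 6516e-3 µm = 6.516
  6682 nm = 6682e-3 µm = 6.682
  0.09899 mm = 0.09899e3 µm = 98.99
  868.2 µm → 868.2
Sum: 6.516 + 6.682 + 98.99 + 868.2 = 980.388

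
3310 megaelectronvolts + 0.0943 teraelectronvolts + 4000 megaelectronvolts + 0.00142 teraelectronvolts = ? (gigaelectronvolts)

In gigaelectronvolts:
  3310 megaelectronvolts = 3310 × 10⁻³ gigaelectronvolts = 3.31
  0.0943 teraelectronvolts = 0.0943 × 10³ gigaelectronvolts = 94.3
  4000 megaelectronvolts = 4000 × 10⁻³ gigaelectronvolts = 4
  0.00142 teraelectronvolts = 0.00142 × 10³ gigaelectronvolts = 1.42
Sum: 3.31 + 94.3 + 4 + 1.42 = 103.03

103.03 gigaelectronvolts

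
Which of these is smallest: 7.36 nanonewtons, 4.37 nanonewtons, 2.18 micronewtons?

4.37 nanonewtons

7.36 nanonewtons = 0.00000000736 newtons
4.37 nanonewtons = 0.00000000437 newtons
2.18 micronewtons = 0.00000218 newtons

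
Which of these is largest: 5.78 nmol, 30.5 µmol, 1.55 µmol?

5.78 nmol = 0.00000000578 mol
30.5 µmol = 0.0000305 mol
1.55 µmol = 0.00000155 mol

30.5 µmol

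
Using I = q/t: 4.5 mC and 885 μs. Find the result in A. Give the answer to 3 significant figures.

5.08 A

(4.5 × 10⁻³) / (885 × 10⁻⁶) = 0.0050847 × 10³ A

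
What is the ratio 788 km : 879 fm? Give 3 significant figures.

(788 × 10^3) / (879 × 10^-15) = 0.8965 × 10^18

896000000000000000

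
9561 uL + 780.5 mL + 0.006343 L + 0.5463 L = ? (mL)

In mL:
  9561 uL = 9561 × 10^-3 mL = 9.561
  780.5 mL → 780.5
  0.006343 L = 0.006343 × 10^3 mL = 6.343
  0.5463 L = 0.5463 × 10^3 mL = 546.3
Sum: 9.561 + 780.5 + 6.343 + 546.3 = 1342.704

1342.704 mL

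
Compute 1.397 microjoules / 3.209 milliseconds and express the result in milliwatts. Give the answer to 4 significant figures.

(1.397 × 10⁻⁶) / (3.209 × 10⁻³) = 0.435338 × 10⁻³ W

0.4353 milliwatts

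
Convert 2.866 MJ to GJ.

0.002866 GJ

mega = 10^6, giga = 10^9; factor is 10^-3.
2.866 × 10^-3 = 0.002866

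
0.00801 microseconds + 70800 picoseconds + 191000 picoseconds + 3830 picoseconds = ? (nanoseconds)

273.64 nanoseconds

In nanoseconds:
  0.00801 microseconds = 0.00801e3 nanoseconds = 8.01
  70800 picoseconds = 70800e-3 nanoseconds = 70.8
  191000 picoseconds = 191000e-3 nanoseconds = 191
  3830 picoseconds = 3830e-3 nanoseconds = 3.83
Sum: 8.01 + 70.8 + 191 + 3.83 = 273.64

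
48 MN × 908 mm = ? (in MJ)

48e6 × 908e-3 = 43584e3 J

43.584 MJ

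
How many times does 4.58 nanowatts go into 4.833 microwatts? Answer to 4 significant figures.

(4.833 × 10⁻⁶) / (4.58 × 10⁻⁹) = 1.0552 × 10³

1055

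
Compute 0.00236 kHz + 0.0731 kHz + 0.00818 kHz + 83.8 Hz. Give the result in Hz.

In Hz:
  0.00236 kHz = 0.00236 × 10³ Hz = 2.36
  0.0731 kHz = 0.0731 × 10³ Hz = 73.1
  0.00818 kHz = 0.00818 × 10³ Hz = 8.18
  83.8 Hz → 83.8
Sum: 2.36 + 73.1 + 8.18 + 83.8 = 167.44

167.44 Hz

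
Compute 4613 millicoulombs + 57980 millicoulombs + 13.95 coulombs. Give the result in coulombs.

In coulombs:
  4613 millicoulombs = 4613 × 10⁻³ coulombs = 4.613
  57980 millicoulombs = 57980 × 10⁻³ coulombs = 57.98
  13.95 coulombs → 13.95
Sum: 4.613 + 57.98 + 13.95 = 76.543

76.543 coulombs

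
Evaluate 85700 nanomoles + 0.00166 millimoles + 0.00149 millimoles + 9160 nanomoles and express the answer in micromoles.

In micromoles:
  85700 nanomoles = 85700e-3 micromoles = 85.7
  0.00166 millimoles = 0.00166e3 micromoles = 1.66
  0.00149 millimoles = 0.00149e3 micromoles = 1.49
  9160 nanomoles = 9160e-3 micromoles = 9.16
Sum: 85.7 + 1.66 + 1.49 + 9.16 = 98.01

98.01 micromoles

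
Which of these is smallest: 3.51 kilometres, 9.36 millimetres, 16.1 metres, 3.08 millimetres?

3.08 millimetres

3.51 kilometres = 3510 metres
9.36 millimetres = 0.00936 metres
16.1 metres = 16.1 metres
3.08 millimetres = 0.00308 metres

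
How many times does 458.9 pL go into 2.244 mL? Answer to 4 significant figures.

4890000

(2.244e-3) / (458.9e-12) = 0.00489e9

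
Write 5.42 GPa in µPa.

5420000000000000 µPa

giga = 1e9, micro = 1e-6; factor is 1e15.
5.42 × 1e15 = 5420000000000000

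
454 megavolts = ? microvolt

mega = 1e6, micro = 1e-6; factor is 1e12.
454 × 1e12 = 454000000000000

454000000000000 microvolts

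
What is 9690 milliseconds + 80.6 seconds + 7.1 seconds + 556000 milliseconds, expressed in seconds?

653.39 seconds

In seconds:
  9690 milliseconds = 9690e-3 seconds = 9.69
  80.6 seconds → 80.6
  7.1 seconds → 7.1
  556000 milliseconds = 556000e-3 seconds = 556
Sum: 9.69 + 80.6 + 7.1 + 556 = 653.39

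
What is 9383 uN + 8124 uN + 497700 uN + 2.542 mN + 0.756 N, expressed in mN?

In mN:
  9383 uN = 9383 × 10⁻³ mN = 9.383
  8124 uN = 8124 × 10⁻³ mN = 8.124
  497700 uN = 497700 × 10⁻³ mN = 497.7
  2.542 mN → 2.542
  0.756 N = 0.756 × 10³ mN = 756
Sum: 9.383 + 8.124 + 497.7 + 2.542 + 756 = 1273.749

1273.749 mN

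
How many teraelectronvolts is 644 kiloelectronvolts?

0.000000644 teraelectronvolts

kilo = 10^3, tera = 10^12; factor is 10^-9.
644 × 10^-9 = 0.000000644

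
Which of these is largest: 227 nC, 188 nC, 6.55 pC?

227 nC

227 nC = 0.000000227 C
188 nC = 0.000000188 C
6.55 pC = 0.00000000000655 C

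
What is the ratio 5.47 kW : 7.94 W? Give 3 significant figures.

(5.47 × 10^3) / (7.94) = 0.6889 × 10^3

689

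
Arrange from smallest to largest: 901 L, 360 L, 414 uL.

901 L = 901 L
360 L = 360 L
414 uL = 0.000414 L

414 uL < 360 L < 901 L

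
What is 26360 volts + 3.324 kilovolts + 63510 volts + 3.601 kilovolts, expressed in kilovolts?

In kilovolts:
  26360 volts = 26360 × 10⁻³ kilovolts = 26.36
  3.324 kilovolts → 3.324
  63510 volts = 63510 × 10⁻³ kilovolts = 63.51
  3.601 kilovolts → 3.601
Sum: 26.36 + 3.324 + 63.51 + 3.601 = 96.795

96.795 kilovolts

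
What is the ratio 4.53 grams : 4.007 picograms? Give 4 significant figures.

1131000000000

(4.53) / (4.007 × 10^-12) = 1.1305 × 10^12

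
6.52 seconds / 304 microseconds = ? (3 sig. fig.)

(6.52) / (304e-6) = 0.02145e6

21400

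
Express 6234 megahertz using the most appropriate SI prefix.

6.234 gigahertz

= 6.234e9 hertz; 1e9 is giga.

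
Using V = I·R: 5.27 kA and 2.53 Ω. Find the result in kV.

13.3331 kV

5.27e3 × 2.53 = 13.3331e3 V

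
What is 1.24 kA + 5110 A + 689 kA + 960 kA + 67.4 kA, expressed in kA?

1722.75 kA

In kA:
  1.24 kA → 1.24
  5110 A = 5110e-3 kA = 5.11
  689 kA → 689
  960 kA → 960
  67.4 kA → 67.4
Sum: 1.24 + 5.11 + 689 + 960 + 67.4 = 1722.75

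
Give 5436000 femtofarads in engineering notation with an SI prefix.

= 5.436 × 10^-9 farads; 10^-9 is nano.

5.436 nanofarads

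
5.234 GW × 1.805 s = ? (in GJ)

5.234 × 10⁹ × 1.805 = 9.44737 × 10⁹ J

9.44737 GJ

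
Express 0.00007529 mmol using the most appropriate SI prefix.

75.29 nmol

= 75.29e-9 mol; 1e-9 is nano.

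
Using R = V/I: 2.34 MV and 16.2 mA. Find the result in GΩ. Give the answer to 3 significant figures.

0.144 GΩ

(2.34 × 10^6) / (16.2 × 10^-3) = 0.14444 × 10^9 Ω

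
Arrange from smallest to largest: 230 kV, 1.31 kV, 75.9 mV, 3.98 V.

75.9 mV < 3.98 V < 1.31 kV < 230 kV

230 kV = 230000 V
1.31 kV = 1310 V
75.9 mV = 0.0759 V
3.98 V = 3.98 V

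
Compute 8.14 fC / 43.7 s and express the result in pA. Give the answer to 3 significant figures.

0.000186 pA

(8.14e-15) / (43.7) = 0.18627e-15 A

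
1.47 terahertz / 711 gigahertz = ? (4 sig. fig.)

2.068

(1.47 × 10¹²) / (711 × 10⁹) = 0.0020675 × 10³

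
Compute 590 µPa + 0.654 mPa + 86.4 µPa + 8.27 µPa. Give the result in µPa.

In µPa:
  590 µPa → 590
  0.654 mPa = 0.654e3 µPa = 654
  86.4 µPa → 86.4
  8.27 µPa → 8.27
Sum: 590 + 654 + 86.4 + 8.27 = 1338.67

1338.67 µPa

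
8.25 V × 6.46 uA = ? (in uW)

53.295 uW

8.25 × 6.46 × 10^-6 = 53.295 × 10^-6 W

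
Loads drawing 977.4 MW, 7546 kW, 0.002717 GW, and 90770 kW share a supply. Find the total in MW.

In MW:
  977.4 MW → 977.4
  7546 kW = 7546 × 10^-3 MW = 7.546
  0.002717 GW = 0.002717 × 10^3 MW = 2.717
  90770 kW = 90770 × 10^-3 MW = 90.77
Sum: 977.4 + 7.546 + 2.717 + 90.77 = 1078.433

1078.433 MW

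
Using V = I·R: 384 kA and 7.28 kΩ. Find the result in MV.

384e3 × 7.28e3 = 2795.52e6 V

2795.52 MV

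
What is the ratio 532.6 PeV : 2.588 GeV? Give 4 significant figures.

(532.6 × 10^15) / (2.588 × 10^9) = 205.8 × 10^6

205800000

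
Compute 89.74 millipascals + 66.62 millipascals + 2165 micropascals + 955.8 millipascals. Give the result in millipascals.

In millipascals:
  89.74 millipascals → 89.74
  66.62 millipascals → 66.62
  2165 micropascals = 2165 × 10⁻³ millipascals = 2.165
  955.8 millipascals → 955.8
Sum: 89.74 + 66.62 + 2.165 + 955.8 = 1114.325

1114.325 millipascals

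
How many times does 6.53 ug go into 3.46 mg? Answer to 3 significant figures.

(3.46e-3) / (6.53e-6) = 0.5299e3

530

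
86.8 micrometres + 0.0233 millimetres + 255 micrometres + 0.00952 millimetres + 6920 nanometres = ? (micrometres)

In micrometres:
  86.8 micrometres → 86.8
  0.0233 millimetres = 0.0233 × 10^3 micrometres = 23.3
  255 micrometres → 255
  0.00952 millimetres = 0.00952 × 10^3 micrometres = 9.52
  6920 nanometres = 6920 × 10^-3 micrometres = 6.92
Sum: 86.8 + 23.3 + 255 + 9.52 + 6.92 = 381.54

381.54 micrometres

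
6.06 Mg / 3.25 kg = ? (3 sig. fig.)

(6.06 × 10⁶) / (3.25 × 10³) = 1.865 × 10³

1860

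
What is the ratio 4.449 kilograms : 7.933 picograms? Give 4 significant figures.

560800000000000

(4.449 × 10^3) / (7.933 × 10^-12) = 0.56082 × 10^15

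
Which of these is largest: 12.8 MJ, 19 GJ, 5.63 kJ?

12.8 MJ = 12800000 J
19 GJ = 19000000000 J
5.63 kJ = 5630 J

19 GJ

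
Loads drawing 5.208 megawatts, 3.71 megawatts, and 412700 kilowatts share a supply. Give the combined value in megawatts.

421.618 megawatts

In megawatts:
  5.208 megawatts → 5.208
  3.71 megawatts → 3.71
  412700 kilowatts = 412700 × 10⁻³ megawatts = 412.7
Sum: 5.208 + 3.71 + 412.7 = 421.618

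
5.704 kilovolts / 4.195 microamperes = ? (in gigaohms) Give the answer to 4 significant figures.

(5.704 × 10³) / (4.195 × 10⁻⁶) = 1.35971 × 10⁹ Ω

1.360 gigaohms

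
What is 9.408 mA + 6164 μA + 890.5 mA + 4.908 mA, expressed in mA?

910.98 mA

In mA:
  9.408 mA → 9.408
  6164 μA = 6164 × 10⁻³ mA = 6.164
  890.5 mA → 890.5
  4.908 mA → 4.908
Sum: 9.408 + 6.164 + 890.5 + 4.908 = 910.98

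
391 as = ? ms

0.000000000000391 ms

atto = 1e-18, milli = 1e-3; factor is 1e-15.
391 × 1e-15 = 0.000000000000391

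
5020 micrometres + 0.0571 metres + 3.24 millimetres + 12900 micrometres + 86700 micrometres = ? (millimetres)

164.96 millimetres

In millimetres:
  5020 micrometres = 5020 × 10^-3 millimetres = 5.02
  0.0571 metres = 0.0571 × 10^3 millimetres = 57.1
  3.24 millimetres → 3.24
  12900 micrometres = 12900 × 10^-3 millimetres = 12.9
  86700 micrometres = 86700 × 10^-3 millimetres = 86.7
Sum: 5.02 + 57.1 + 3.24 + 12.9 + 86.7 = 164.96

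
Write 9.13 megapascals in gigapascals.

mega = 10⁶, giga = 10⁹; factor is 10⁻³.
9.13 × 10⁻³ = 0.00913

0.00913 gigapascals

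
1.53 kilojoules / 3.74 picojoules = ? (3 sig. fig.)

409000000000000

(1.53 × 10³) / (3.74 × 10⁻¹²) = 0.4091 × 10¹⁵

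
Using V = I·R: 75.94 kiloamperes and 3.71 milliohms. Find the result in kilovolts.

0.2817374 kilovolts

75.94 × 10³ × 3.71 × 10⁻³ = 281.7374 V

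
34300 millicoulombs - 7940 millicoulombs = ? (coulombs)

26.36 coulombs

In coulombs:
  34300 millicoulombs = 34300 × 10⁻³ coulombs = 34.3
  7940 millicoulombs = 7940 × 10⁻³ coulombs = 7.94
Difference: 34.3 - 7.94 = 26.36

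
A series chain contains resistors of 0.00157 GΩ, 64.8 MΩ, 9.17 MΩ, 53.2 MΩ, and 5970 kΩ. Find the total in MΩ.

In MΩ:
  0.00157 GΩ = 0.00157 × 10^3 MΩ = 1.57
  64.8 MΩ → 64.8
  9.17 MΩ → 9.17
  53.2 MΩ → 53.2
  5970 kΩ = 5970 × 10^-3 MΩ = 5.97
Sum: 1.57 + 64.8 + 9.17 + 53.2 + 5.97 = 134.71

134.71 MΩ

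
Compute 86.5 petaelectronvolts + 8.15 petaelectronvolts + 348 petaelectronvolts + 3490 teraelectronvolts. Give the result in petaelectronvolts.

446.14 petaelectronvolts

In petaelectronvolts:
  86.5 petaelectronvolts → 86.5
  8.15 petaelectronvolts → 8.15
  348 petaelectronvolts → 348
  3490 teraelectronvolts = 3490 × 10⁻³ petaelectronvolts = 3.49
Sum: 86.5 + 8.15 + 348 + 3.49 = 446.14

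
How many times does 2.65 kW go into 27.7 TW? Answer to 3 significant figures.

(27.7 × 10^12) / (2.65 × 10^3) = 10.45 × 10^9

10500000000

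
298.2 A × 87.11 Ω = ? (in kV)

298.2 × 87.11 = 25976.202 V

25.976202 kV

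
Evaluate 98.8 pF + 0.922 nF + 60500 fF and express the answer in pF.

1081.3 pF

In pF:
  98.8 pF → 98.8
  0.922 nF = 0.922 × 10^3 pF = 922
  60500 fF = 60500 × 10^-3 pF = 60.5
Sum: 98.8 + 922 + 60.5 = 1081.3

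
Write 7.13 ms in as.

milli = 10⁻³, atto = 10⁻¹⁸; factor is 10¹⁵.
7.13 × 10¹⁵ = 7130000000000000

7130000000000000 as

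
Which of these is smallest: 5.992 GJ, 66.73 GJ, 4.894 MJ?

5.992 GJ = 5992000000 J
66.73 GJ = 66730000000 J
4.894 MJ = 4894000 J

4.894 MJ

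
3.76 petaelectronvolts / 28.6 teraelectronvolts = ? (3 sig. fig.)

131

(3.76 × 10¹⁵) / (28.6 × 10¹²) = 0.1315 × 10³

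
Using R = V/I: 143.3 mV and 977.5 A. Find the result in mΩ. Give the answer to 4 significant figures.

(143.3 × 10^-3) / (977.5) = 0.146598 × 10^-3 Ω

0.1466 mΩ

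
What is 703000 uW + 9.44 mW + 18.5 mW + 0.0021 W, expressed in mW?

In mW:
  703000 uW = 703000 × 10⁻³ mW = 703
  9.44 mW → 9.44
  18.5 mW → 18.5
  0.0021 W = 0.0021 × 10³ mW = 2.1
Sum: 703 + 9.44 + 18.5 + 2.1 = 733.04

733.04 mW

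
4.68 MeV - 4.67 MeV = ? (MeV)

In MeV:
  4.68 MeV → 4.68
  4.67 MeV → 4.67
Difference: 4.68 - 4.67 = 0.01

0.01 MeV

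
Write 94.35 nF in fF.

94350000 fF

nano = 1e-9, femto = 1e-15; factor is 1e6.
94.35 × 1e6 = 94350000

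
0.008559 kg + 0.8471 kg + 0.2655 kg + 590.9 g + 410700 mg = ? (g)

2122.759 g

In g:
  0.008559 kg = 0.008559 × 10³ g = 8.559
  0.8471 kg = 0.8471 × 10³ g = 847.1
  0.2655 kg = 0.2655 × 10³ g = 265.5
  590.9 g → 590.9
  410700 mg = 410700 × 10⁻³ g = 410.7
Sum: 8.559 + 847.1 + 265.5 + 590.9 + 410.7 = 2122.759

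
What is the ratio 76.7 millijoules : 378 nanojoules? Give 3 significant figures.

203000

(76.7 × 10⁻³) / (378 × 10⁻⁹) = 0.2029 × 10⁶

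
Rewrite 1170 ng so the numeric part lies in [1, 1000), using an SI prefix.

= 1.17 × 10⁻⁶ g; 10⁻⁶ is micro.

1.17 μg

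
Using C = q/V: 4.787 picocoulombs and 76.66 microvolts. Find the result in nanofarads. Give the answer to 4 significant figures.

62.44 nanofarads

(4.787 × 10^-12) / (76.66 × 10^-6) = 0.0624446 × 10^-6 F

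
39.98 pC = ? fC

pico = 10⁻¹², femto = 10⁻¹⁵; factor is 10³.
39.98 × 10³ = 39980

39980 fC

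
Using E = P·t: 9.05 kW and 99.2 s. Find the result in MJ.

9.05 × 10^3 × 99.2 = 897.76 × 10^3 J

0.89776 MJ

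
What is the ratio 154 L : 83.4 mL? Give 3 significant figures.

(154) / (83.4 × 10^-3) = 1.847 × 10^3

1850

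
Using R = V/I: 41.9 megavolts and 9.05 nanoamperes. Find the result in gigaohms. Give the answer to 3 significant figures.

(41.9e6) / (9.05e-9) = 4.6298e15 Ω

4630000 gigaohms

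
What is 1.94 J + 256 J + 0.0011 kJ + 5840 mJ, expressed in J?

264.88 J

In J:
  1.94 J → 1.94
  256 J → 256
  0.0011 kJ = 0.0011 × 10³ J = 1.1
  5840 mJ = 5840 × 10⁻³ J = 5.84
Sum: 1.94 + 256 + 1.1 + 5.84 = 264.88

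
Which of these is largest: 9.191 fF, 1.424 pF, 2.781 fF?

1.424 pF

9.191 fF = 0.000000000000009191 F
1.424 pF = 0.000000000001424 F
2.781 fF = 0.000000000000002781 F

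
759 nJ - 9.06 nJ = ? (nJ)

749.94 nJ

In nJ:
  759 nJ → 759
  9.06 nJ → 9.06
Difference: 759 - 9.06 = 749.94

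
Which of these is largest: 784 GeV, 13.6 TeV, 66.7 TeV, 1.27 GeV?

66.7 TeV

784 GeV = 784000000000 eV
13.6 TeV = 13600000000000 eV
66.7 TeV = 66700000000000 eV
1.27 GeV = 1270000000 eV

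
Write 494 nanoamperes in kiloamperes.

nano = 10^-9, kilo = 10^3; factor is 10^-12.
494 × 10^-12 = 0.000000000494

0.000000000494 kiloamperes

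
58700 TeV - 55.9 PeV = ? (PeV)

2.8 PeV

In PeV:
  58700 TeV = 58700 × 10⁻³ PeV = 58.7
  55.9 PeV → 55.9
Difference: 58.7 - 55.9 = 2.8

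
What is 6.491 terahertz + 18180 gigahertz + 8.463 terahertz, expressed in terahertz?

33.134 terahertz

In terahertz:
  6.491 terahertz → 6.491
  18180 gigahertz = 18180 × 10^-3 terahertz = 18.18
  8.463 terahertz → 8.463
Sum: 6.491 + 18.18 + 8.463 = 33.134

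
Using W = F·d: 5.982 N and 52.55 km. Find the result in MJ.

0.3143541 MJ

5.982 × 52.55 × 10³ = 314.3541 × 10³ J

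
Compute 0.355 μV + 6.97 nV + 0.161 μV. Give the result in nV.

In nV:
  0.355 μV = 0.355e3 nV = 355
  6.97 nV → 6.97
  0.161 μV = 0.161e3 nV = 161
Sum: 355 + 6.97 + 161 = 522.97

522.97 nV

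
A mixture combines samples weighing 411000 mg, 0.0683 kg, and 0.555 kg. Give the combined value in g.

1034.3 g

In g:
  411000 mg = 411000 × 10^-3 g = 411
  0.0683 kg = 0.0683 × 10^3 g = 68.3
  0.555 kg = 0.555 × 10^3 g = 555
Sum: 411 + 68.3 + 555 = 1034.3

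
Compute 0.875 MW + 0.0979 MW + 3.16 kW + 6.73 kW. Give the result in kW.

In kW:
  0.875 MW = 0.875 × 10^3 kW = 875
  0.0979 MW = 0.0979 × 10^3 kW = 97.9
  3.16 kW → 3.16
  6.73 kW → 6.73
Sum: 875 + 97.9 + 3.16 + 6.73 = 982.79

982.79 kW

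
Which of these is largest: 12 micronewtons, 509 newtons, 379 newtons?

12 micronewtons = 0.000012 newtons
509 newtons = 509 newtons
379 newtons = 379 newtons

509 newtons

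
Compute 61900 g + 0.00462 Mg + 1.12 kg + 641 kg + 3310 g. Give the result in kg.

711.95 kg

In kg:
  61900 g = 61900 × 10^-3 kg = 61.9
  0.00462 Mg = 0.00462 × 10^3 kg = 4.62
  1.12 kg → 1.12
  641 kg → 641
  3310 g = 3310 × 10^-3 kg = 3.31
Sum: 61.9 + 4.62 + 1.12 + 641 + 3.31 = 711.95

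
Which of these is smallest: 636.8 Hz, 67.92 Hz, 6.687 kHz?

636.8 Hz = 636.8 Hz
67.92 Hz = 67.92 Hz
6.687 kHz = 6687 Hz

67.92 Hz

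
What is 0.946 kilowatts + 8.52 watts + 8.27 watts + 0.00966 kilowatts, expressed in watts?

In watts:
  0.946 kilowatts = 0.946e3 watts = 946
  8.52 watts → 8.52
  8.27 watts → 8.27
  0.00966 kilowatts = 0.00966e3 watts = 9.66
Sum: 946 + 8.52 + 8.27 + 9.66 = 972.45

972.45 watts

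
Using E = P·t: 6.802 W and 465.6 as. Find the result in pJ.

0.0031670112 pJ

6.802 × 465.6e-18 = 3167.0112e-18 J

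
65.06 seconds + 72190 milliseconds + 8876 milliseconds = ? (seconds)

146.126 seconds

In seconds:
  65.06 seconds → 65.06
  72190 milliseconds = 72190e-3 seconds = 72.19
  8876 milliseconds = 8876e-3 seconds = 8.876
Sum: 65.06 + 72.19 + 8.876 = 146.126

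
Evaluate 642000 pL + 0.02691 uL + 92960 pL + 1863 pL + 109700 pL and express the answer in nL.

In nL:
  642000 pL = 642000 × 10⁻³ nL = 642
  0.02691 uL = 0.02691 × 10³ nL = 26.91
  92960 pL = 92960 × 10⁻³ nL = 92.96
  1863 pL = 1863 × 10⁻³ nL = 1.863
  109700 pL = 109700 × 10⁻³ nL = 109.7
Sum: 642 + 26.91 + 92.96 + 1.863 + 109.7 = 873.433

873.433 nL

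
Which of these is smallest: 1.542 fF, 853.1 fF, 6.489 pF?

1.542 fF = 0.000000000000001542 F
853.1 fF = 0.0000000000008531 F
6.489 pF = 0.000000000006489 F

1.542 fF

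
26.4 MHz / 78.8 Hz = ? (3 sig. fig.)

335000

(26.4 × 10⁶) / (78.8) = 0.335 × 10⁶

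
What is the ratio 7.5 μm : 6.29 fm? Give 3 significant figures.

(7.5e-6) / (6.29e-15) = 1.192e9

1190000000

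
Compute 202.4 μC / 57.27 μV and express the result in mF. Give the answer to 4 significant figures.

(202.4 × 10^-6) / (57.27 × 10^-6) = 3.53414 F

3534 mF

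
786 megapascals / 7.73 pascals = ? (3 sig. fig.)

(786 × 10^6) / (7.73) = 101.7 × 10^6

102000000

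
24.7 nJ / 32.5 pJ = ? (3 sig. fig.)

(24.7 × 10⁻⁹) / (32.5 × 10⁻¹²) = 0.76 × 10³

760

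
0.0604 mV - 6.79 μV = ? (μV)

In μV:
  0.0604 mV = 0.0604e3 μV = 60.4
  6.79 μV → 6.79
Difference: 60.4 - 6.79 = 53.61

53.61 μV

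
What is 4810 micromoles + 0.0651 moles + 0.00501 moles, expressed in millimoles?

In millimoles:
  4810 micromoles = 4810e-3 millimoles = 4.81
  0.0651 moles = 0.0651e3 millimoles = 65.1
  0.00501 moles = 0.00501e3 millimoles = 5.01
Sum: 4.81 + 65.1 + 5.01 = 74.92

74.92 millimoles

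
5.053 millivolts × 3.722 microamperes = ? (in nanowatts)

18.807266 nanowatts

5.053 × 10⁻³ × 3.722 × 10⁻⁶ = 18.807266 × 10⁻⁹ W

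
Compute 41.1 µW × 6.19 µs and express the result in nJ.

0.254409 nJ

41.1 × 10⁻⁶ × 6.19 × 10⁻⁶ = 254.409 × 10⁻¹² J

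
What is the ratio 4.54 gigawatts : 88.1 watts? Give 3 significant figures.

51500000

(4.54 × 10^9) / (88.1) = 0.05153 × 10^9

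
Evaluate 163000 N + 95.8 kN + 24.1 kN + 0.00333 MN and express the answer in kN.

286.23 kN

In kN:
  163000 N = 163000 × 10⁻³ kN = 163
  95.8 kN → 95.8
  24.1 kN → 24.1
  0.00333 MN = 0.00333 × 10³ kN = 3.33
Sum: 163 + 95.8 + 24.1 + 3.33 = 286.23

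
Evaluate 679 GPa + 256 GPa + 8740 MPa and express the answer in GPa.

943.74 GPa

In GPa:
  679 GPa → 679
  256 GPa → 256
  8740 MPa = 8740 × 10^-3 GPa = 8.74
Sum: 679 + 256 + 8.74 = 943.74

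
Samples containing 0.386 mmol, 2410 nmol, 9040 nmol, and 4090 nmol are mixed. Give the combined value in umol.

401.54 umol

In umol:
  0.386 mmol = 0.386e3 umol = 386
  2410 nmol = 2410e-3 umol = 2.41
  9040 nmol = 9040e-3 umol = 9.04
  4090 nmol = 4090e-3 umol = 4.09
Sum: 386 + 2.41 + 9.04 + 4.09 = 401.54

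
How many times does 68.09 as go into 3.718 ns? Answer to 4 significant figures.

(3.718 × 10^-9) / (68.09 × 10^-18) = 0.054604 × 10^9

54600000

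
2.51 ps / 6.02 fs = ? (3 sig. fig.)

417

(2.51 × 10^-12) / (6.02 × 10^-15) = 0.4169 × 10^3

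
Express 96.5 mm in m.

milli = 10^-3, (no prefix) = 10^0; factor is 10^-3.
96.5 × 10^-3 = 0.0965

0.0965 m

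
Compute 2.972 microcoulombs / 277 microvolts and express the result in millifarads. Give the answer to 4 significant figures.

10.73 millifarads

(2.972e-6) / (277e-6) = 0.0107292 F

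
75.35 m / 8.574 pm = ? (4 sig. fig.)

(75.35) / (8.574 × 10⁻¹²) = 8.7882 × 10¹²

8788000000000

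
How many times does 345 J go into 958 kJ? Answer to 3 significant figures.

(958 × 10³) / (345) = 2.777 × 10³

2780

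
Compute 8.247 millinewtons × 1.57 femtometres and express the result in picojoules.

0.00001294779 picojoules

8.247 × 10^-3 × 1.57 × 10^-15 = 12.94779 × 10^-18 J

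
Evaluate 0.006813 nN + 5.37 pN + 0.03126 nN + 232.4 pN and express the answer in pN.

275.843 pN

In pN:
  0.006813 nN = 0.006813e3 pN = 6.813
  5.37 pN → 5.37
  0.03126 nN = 0.03126e3 pN = 31.26
  232.4 pN → 232.4
Sum: 6.813 + 5.37 + 31.26 + 232.4 = 275.843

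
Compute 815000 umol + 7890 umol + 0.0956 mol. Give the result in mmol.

918.49 mmol

In mmol:
  815000 umol = 815000 × 10⁻³ mmol = 815
  7890 umol = 7890 × 10⁻³ mmol = 7.89
  0.0956 mol = 0.0956 × 10³ mmol = 95.6
Sum: 815 + 7.89 + 95.6 = 918.49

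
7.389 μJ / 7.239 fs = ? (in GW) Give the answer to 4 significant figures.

(7.389 × 10⁻⁶) / (7.239 × 10⁻¹⁵) = 1.02072 × 10⁹ W

1.021 GW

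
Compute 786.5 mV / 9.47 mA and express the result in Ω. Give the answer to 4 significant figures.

(786.5e-3) / (9.47e-3) = 83.0517 Ω

83.05 Ω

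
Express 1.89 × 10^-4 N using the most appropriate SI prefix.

= 189 × 10^-6 N; 10^-6 is micro.

189 uN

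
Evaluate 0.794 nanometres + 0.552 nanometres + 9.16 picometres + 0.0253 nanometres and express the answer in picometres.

In picometres:
  0.794 nanometres = 0.794 × 10³ picometres = 794
  0.552 nanometres = 0.552 × 10³ picometres = 552
  9.16 picometres → 9.16
  0.0253 nanometres = 0.0253 × 10³ picometres = 25.3
Sum: 794 + 552 + 9.16 + 25.3 = 1380.46

1380.46 picometres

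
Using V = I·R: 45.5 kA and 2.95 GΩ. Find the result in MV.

45.5 × 10^3 × 2.95 × 10^9 = 134.225 × 10^12 V

134225000 MV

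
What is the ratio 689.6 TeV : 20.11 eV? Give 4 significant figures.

34290000000000

(689.6 × 10^12) / (20.11) = 34.291 × 10^12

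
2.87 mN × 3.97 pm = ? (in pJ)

2.87 × 10^-3 × 3.97 × 10^-12 = 11.3939 × 10^-15 J

0.0113939 pJ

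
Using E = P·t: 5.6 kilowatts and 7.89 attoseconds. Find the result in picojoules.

5.6 × 10^3 × 7.89 × 10^-18 = 44.184 × 10^-15 J

0.044184 picojoules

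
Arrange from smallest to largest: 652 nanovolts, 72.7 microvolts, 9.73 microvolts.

652 nanovolts < 9.73 microvolts < 72.7 microvolts

652 nanovolts = 0.000000652 volts
72.7 microvolts = 0.0000727 volts
9.73 microvolts = 0.00000973 volts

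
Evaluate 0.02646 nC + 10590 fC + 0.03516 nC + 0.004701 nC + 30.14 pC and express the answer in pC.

In pC:
  0.02646 nC = 0.02646 × 10^3 pC = 26.46
  10590 fC = 10590 × 10^-3 pC = 10.59
  0.03516 nC = 0.03516 × 10^3 pC = 35.16
  0.004701 nC = 0.004701 × 10^3 pC = 4.701
  30.14 pC → 30.14
Sum: 26.46 + 10.59 + 35.16 + 4.701 + 30.14 = 107.051

107.051 pC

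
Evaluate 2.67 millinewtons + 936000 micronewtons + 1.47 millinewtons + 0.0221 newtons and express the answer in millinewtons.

962.24 millinewtons

In millinewtons:
  2.67 millinewtons → 2.67
  936000 micronewtons = 936000 × 10^-3 millinewtons = 936
  1.47 millinewtons → 1.47
  0.0221 newtons = 0.0221 × 10^3 millinewtons = 22.1
Sum: 2.67 + 936 + 1.47 + 22.1 = 962.24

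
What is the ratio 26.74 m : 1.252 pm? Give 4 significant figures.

(26.74) / (1.252e-12) = 21.358e12

21360000000000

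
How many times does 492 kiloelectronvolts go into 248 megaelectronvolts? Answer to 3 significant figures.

(248 × 10⁶) / (492 × 10³) = 0.5041 × 10³

504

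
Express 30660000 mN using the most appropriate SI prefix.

30.66 kN

= 30.66 × 10³ N; 10³ is kilo.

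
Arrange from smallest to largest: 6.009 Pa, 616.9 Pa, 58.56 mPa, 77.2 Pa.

58.56 mPa < 6.009 Pa < 77.2 Pa < 616.9 Pa

6.009 Pa = 6.009 Pa
616.9 Pa = 616.9 Pa
58.56 mPa = 0.05856 Pa
77.2 Pa = 77.2 Pa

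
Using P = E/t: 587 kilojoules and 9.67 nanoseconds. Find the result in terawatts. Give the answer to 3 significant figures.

(587 × 10³) / (9.67 × 10⁻⁹) = 60.703 × 10¹² W

60.7 terawatts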